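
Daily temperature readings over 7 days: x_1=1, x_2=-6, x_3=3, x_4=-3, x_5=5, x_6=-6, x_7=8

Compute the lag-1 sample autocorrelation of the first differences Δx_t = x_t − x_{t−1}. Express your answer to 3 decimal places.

First differences Δx: -7, 9, -6, 8, -11, 14
Mean of differences = 1.1667
Numerator Σ(Δx_t−Δx̄)(Δx_{t+1}−Δx̄) = -408.3611
Denominator Σ(Δx_t−Δx̄)² = 538.8333
r_1(Δx) = -408.3611 / 538.8333 = -0.758

-0.758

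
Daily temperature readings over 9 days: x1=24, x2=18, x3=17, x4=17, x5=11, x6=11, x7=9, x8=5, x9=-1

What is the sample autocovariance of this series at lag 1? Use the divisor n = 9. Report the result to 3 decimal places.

Mean x̄ = (24 + 18 + 17 + 17 + 11 + 11 + 9 + 5 − 1)/9 = 12.3333
Σ_{t=1}^{8}(x_t−x̄)(x_{t+1}−x̄) = 236.5556
γ_1 = 236.5556 / 9 = 26.284

26.284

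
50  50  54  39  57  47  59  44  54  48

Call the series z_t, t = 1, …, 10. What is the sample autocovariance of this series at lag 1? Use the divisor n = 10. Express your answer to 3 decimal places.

-25.584

Mean z̄ = (50 + 50 + 54 + 39 + 57 + 47 + 59 + 44 + 54 + 48)/10 = 50.2000
Σ_{t=1}^{9}(z_t−z̄)(z_{t+1}−z̄) = -255.8400
γ_1 = -255.8400 / 10 = -25.584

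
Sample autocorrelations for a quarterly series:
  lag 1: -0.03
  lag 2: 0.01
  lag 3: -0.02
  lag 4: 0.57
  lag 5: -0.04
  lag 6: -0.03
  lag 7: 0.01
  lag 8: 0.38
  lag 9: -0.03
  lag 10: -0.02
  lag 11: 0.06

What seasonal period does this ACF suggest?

4

The largest autocorrelation is r_4 = 0.57, with a weaker echo at lag 8 (0.38); the remaining lags stay at or below 0.06.
The dominant spike at lag 4 indicates a seasonal period of 4.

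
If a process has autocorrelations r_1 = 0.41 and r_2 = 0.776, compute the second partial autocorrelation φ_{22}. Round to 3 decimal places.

φ_{22} = (r_2 − r_1²) / (1 − r_1²)
r_1² = (0.41)² = 0.1681
Numerator = 0.776 − 0.1681 = 0.6079; denominator = 1 − 0.1681 = 0.8319
φ_{22} = 0.6079 / 0.8319 = 0.731

0.731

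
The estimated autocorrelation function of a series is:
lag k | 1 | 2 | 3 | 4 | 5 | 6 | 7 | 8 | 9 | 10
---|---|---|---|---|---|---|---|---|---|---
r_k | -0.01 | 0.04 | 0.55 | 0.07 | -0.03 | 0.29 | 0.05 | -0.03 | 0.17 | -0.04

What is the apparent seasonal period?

3

The largest autocorrelation is r_3 = 0.55, with weaker echoes at lags 6 (0.29) and 9 (0.17); the remaining lags stay at or below 0.07.
The dominant spike at lag 3 indicates a seasonal period of 3.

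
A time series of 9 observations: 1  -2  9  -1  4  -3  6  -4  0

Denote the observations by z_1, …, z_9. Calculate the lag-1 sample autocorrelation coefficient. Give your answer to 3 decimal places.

Mean z̄ = (1 − 2 + 9 − 1 + 4 − 3 + 6 − 4 + 0)/9 = 1.1111
Numerator Σ_{t=1}^{8}(z_t−z̄)(z_{t+1}−z̄) = -98.2346
Denominator Σ(z_t−z̄)² = 152.8889
r_1 = -98.2346 / 152.8889 = -0.643

-0.643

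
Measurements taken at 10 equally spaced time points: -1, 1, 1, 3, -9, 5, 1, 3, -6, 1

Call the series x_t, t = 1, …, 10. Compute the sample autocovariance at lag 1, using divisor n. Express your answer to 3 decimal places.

Mean x̄ = (-1 + 1 + 1 + 3 − 9 + 5 + 1 + 3 − 6 + 1)/10 = -0.1000
Σ_{t=1}^{9}(x_t−x̄)(x_{t+1}−x̄) = -85.1100
γ_1 = -85.1100 / 10 = -8.511

-8.511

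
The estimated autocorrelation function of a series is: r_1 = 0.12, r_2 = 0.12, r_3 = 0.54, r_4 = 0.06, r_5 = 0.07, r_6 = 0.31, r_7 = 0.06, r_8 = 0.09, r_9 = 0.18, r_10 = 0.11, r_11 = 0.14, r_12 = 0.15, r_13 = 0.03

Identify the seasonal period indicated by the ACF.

3

The largest autocorrelation is r_3 = 0.54, with weaker echoes at lags 6 (0.31), 9 (0.18) and 12 (0.15); the remaining lags stay at or below 0.14.
The dominant spike at lag 3 indicates a seasonal period of 3.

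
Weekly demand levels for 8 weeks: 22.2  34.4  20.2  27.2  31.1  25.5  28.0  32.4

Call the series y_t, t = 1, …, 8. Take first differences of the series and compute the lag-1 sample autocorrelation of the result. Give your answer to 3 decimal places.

-0.576

First differences Δy: 12.2, -14.2, 7.0, 3.9, -5.6, 2.5, 4.4
Mean of differences = 1.4571
Numerator Σ(Δy_t−Δȳ)(Δy_{t+1}−Δȳ) = -262.9776
Denominator Σ(Δy_t−Δȳ)² = 456.7971
r_1(Δy) = -262.9776 / 456.7971 = -0.576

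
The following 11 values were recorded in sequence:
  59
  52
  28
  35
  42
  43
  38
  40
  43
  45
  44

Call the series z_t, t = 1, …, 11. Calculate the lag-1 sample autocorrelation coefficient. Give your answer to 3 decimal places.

Mean z̄ = (59 + 52 + 28 + 35 + 42 + 43 + 38 + 40 + 43 + 45 + 44)/11 = 42.6364
Numerator Σ_{t=1}^{10}(z_t−z̄)(z_{t+1}−z̄) = 146.2314
Denominator Σ(z_t−z̄)² = 664.5455
r_1 = 146.2314 / 664.5455 = 0.220

0.220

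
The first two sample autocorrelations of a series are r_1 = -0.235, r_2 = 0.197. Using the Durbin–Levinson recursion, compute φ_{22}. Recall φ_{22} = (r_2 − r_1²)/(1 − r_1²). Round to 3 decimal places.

0.150

φ_{22} = (r_2 − r_1²) / (1 − r_1²)
r_1² = (-0.235)² = 0.055225
Numerator = 0.197 − 0.0552 = 0.1418; denominator = 1 − 0.0552 = 0.9448
φ_{22} = 0.1418 / 0.9448 = 0.150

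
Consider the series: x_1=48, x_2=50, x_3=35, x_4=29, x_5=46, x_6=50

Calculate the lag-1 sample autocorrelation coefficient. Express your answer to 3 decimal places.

Mean x̄ = (48 + 50 + 35 + 29 + 46 + 50)/6 = 43.0000
Σ(x_t−x̄)(x_{t+1}−x̄) = (35.0000) + (-56.0000) + (112.0000) + (-42.0000) + (21.0000) = 70.0000
Denominator Σ(x_t−x̄)² = 392.0000
r_1 = 70.0000 / 392.0000 = 0.179

0.179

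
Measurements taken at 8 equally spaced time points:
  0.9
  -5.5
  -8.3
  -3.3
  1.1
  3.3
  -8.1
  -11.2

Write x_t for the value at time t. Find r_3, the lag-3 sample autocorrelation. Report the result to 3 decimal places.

-0.393

Mean x̄ = (0.9 − 5.5 − 8.3 − 3.3 + 1.1 + 3.3 − 8.1 − 11.2)/8 = -3.8875
Deviations from mean: 4.7875, -1.6125, -4.4125, 0.5875, 4.9875, 7.1875, -4.2125, -7.3125
Σ(x_t−x̄)(x_{t+3}−x̄) = (2.8127) + (-8.0423) + (-31.7148) + (-2.4748) + (-36.4711) = -75.8905
Denominator Σ(x_t−x̄)² = 193.0888
r_3 = -75.8905 / 193.0888 = -0.393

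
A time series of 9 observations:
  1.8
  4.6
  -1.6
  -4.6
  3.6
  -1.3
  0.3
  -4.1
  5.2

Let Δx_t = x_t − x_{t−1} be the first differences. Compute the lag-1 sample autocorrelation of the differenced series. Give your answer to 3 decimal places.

-0.457

First differences Δx: 2.8, -6.2, -3.0, 8.2, -4.9, 1.6, -4.4, 9.3
Mean of differences = 0.4250
Numerator Σ(Δx_t−Δx̄)(Δx_{t+1}−Δx̄) = -115.8231
Denominator Σ(Δx_t−Δx̄)² = 253.4950
r_1(Δx) = -115.8231 / 253.4950 = -0.457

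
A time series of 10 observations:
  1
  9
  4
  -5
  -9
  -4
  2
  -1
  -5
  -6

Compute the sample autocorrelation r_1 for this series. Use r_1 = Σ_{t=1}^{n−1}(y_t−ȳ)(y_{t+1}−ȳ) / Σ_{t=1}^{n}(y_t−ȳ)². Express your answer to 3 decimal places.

0.437

Mean ȳ = (1 + 9 + 4 − 5 − 9 − 4 + 2 − 1 − 5 − 6)/10 = -1.4000
Numerator Σ_{t=1}^{9}(y_t−ȳ)(y_{t+1}−ȳ) = 116.4400
Denominator Σ(y_t−ȳ)² = 266.4000
r_1 = 116.4400 / 266.4000 = 0.437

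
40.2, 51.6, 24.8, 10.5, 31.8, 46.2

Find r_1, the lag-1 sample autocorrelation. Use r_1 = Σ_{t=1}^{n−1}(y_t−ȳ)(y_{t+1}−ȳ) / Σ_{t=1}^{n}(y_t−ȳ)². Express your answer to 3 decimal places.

0.168

Mean ȳ = (40.2 + 51.6 + 24.8 + 10.5 + 31.8 + 46.2)/6 = 34.1833
Deviations from mean: 6.0167, 17.4167, -9.3833, -23.6833, -2.3833, 12.0167
Numerator Σ_{t=1}^{5}(y_t−ȳ)(y_{t+1}−ȳ) = 191.3981
Denominator Σ(y_t−ȳ)² = 1138.5683
r_1 = 191.3981 / 1138.5683 = 0.168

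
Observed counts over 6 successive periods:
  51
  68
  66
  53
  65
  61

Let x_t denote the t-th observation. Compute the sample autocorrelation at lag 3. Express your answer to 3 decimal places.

0.425

Mean x̄ = (51 + 68 + 66 + 53 + 65 + 61)/6 = 60.6667
Deviations from mean: -9.6667, 7.3333, 5.3333, -7.6667, 4.3333, 0.3333
Numerator Σ_{t=1}^{3}(x_t−x̄)(x_{t+3}−x̄) = 107.6667
Denominator Σ(x_t−x̄)² = 253.3333
r_3 = 107.6667 / 253.3333 = 0.425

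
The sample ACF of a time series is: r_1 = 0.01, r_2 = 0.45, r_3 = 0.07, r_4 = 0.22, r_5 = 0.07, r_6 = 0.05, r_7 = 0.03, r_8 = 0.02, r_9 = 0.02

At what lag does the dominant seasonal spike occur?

The largest autocorrelation is r_2 = 0.45, with a weaker echo at lag 4 (0.22); the remaining lags stay at or below 0.07.
The dominant spike at lag 2 indicates a seasonal period of 2.

2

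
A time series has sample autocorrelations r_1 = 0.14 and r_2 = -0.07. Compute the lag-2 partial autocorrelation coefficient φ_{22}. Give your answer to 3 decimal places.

-0.091

φ_{22} = (r_2 − r_1²) / (1 − r_1²)
r_1² = (0.14)² = 0.0196
Numerator = -0.07 − 0.0196 = -0.0896; denominator = 1 − 0.0196 = 0.9804
φ_{22} = -0.0896 / 0.9804 = -0.091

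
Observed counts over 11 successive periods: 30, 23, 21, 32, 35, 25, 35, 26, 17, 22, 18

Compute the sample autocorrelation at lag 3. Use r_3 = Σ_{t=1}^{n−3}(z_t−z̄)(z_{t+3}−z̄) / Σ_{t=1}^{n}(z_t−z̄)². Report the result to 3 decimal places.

Mean z̄ = (30 + 23 + 21 + 32 + 35 + 25 + 35 + 26 + 17 + 22 + 18)/11 = 25.8182
Numerator Σ_{t=1}^{8}(z_t−z̄)(z_{t+3}−z̄) = 33.0826
Denominator Σ(z_t−z̄)² = 409.6364
r_3 = 33.0826 / 409.6364 = 0.081

0.081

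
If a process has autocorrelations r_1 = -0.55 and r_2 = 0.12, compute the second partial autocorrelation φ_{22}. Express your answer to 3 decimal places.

-0.262

φ_{22} = (r_2 − r_1²) / (1 − r_1²)
r_1² = (-0.55)² = 0.3025
Numerator = 0.12 − 0.3025 = -0.1825; denominator = 1 − 0.3025 = 0.6975
φ_{22} = -0.1825 / 0.6975 = -0.262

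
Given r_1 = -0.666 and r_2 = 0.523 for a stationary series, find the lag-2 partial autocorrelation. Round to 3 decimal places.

φ_{22} = (r_2 − r_1²) / (1 − r_1²)
r_1² = (-0.666)² = 0.443556
Numerator = 0.523 − 0.4436 = 0.0794; denominator = 1 − 0.4436 = 0.5564
φ_{22} = 0.0794 / 0.5564 = 0.143

0.143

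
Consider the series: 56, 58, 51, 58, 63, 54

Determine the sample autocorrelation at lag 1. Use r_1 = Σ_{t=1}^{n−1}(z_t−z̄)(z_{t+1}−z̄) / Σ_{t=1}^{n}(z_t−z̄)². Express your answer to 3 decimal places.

-0.293

Mean z̄ = (56 + 58 + 51 + 58 + 63 + 54)/6 = 56.6667
Deviations from mean: -0.6667, 1.3333, -5.6667, 1.3333, 6.3333, -2.6667
Σ(z_t−z̄)(z_{t+1}−z̄) = (-0.8889) + (-7.5556) + (-7.5556) + (8.4444) + (-16.8889) = -24.4444
Denominator Σ(z_t−z̄)² = 83.3333
r_1 = -24.4444 / 83.3333 = -0.293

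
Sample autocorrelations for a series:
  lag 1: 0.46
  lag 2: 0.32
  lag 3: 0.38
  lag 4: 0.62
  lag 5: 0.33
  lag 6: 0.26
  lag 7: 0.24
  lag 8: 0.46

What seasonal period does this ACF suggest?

The largest autocorrelation is r_4 = 0.62; the remaining lags stay at or below 0.46. The elevated value at lag 1 (0.46), dropping to 0.32 at lag 2, reflects decaying short-term dependence rather than seasonality.
The dominant spike at lag 4 indicates a seasonal period of 4.

4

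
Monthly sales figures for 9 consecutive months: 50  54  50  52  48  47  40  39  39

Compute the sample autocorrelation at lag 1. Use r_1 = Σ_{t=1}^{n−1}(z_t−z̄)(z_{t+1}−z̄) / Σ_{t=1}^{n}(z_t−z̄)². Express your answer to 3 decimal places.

0.679

Mean z̄ = (50 + 54 + 50 + 52 + 48 + 47 + 40 + 39 + 39)/9 = 46.5556
Numerator Σ_{t=1}^{8}(z_t−z̄)(z_{t+1}−z̄) = 182.2469
Denominator Σ(z_t−z̄)² = 268.2222
r_1 = 182.2469 / 268.2222 = 0.679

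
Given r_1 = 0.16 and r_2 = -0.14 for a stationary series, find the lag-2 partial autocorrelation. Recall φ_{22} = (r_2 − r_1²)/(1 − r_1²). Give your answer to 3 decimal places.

-0.170

φ_{22} = (r_2 − r_1²) / (1 − r_1²)
r_1² = (0.16)² = 0.0256
Numerator = -0.14 − 0.0256 = -0.1656; denominator = 1 − 0.0256 = 0.9744
φ_{22} = -0.1656 / 0.9744 = -0.170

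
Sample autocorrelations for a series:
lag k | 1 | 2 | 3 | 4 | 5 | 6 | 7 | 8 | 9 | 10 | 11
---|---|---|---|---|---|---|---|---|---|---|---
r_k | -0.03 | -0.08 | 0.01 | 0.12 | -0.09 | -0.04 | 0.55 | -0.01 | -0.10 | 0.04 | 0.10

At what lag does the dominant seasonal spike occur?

The largest autocorrelation is r_7 = 0.55; the remaining lags stay at or below 0.12.
The dominant spike at lag 7 indicates a seasonal period of 7.

7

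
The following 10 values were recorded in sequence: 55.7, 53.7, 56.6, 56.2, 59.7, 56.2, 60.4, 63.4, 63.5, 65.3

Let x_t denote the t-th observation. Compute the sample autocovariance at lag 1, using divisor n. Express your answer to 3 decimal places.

Mean x̄ = (55.7 + 53.7 + 56.6 + 56.2 + 59.7 + 56.2 + 60.4 + 63.4 + 63.5 + 65.3)/10 = 59.0700
Σ_{t=1}^{9}(x_t−x̄)(x_{t+1}−x̄) = 83.5561
γ_1 = 83.5561 / 10 = 8.356

8.356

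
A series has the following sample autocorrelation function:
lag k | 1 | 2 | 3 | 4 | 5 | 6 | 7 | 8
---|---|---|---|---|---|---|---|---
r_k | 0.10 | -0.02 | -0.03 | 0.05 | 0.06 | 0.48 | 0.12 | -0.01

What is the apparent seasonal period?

6

The largest autocorrelation is r_6 = 0.48; the remaining lags stay at or below 0.12.
The dominant spike at lag 6 indicates a seasonal period of 6.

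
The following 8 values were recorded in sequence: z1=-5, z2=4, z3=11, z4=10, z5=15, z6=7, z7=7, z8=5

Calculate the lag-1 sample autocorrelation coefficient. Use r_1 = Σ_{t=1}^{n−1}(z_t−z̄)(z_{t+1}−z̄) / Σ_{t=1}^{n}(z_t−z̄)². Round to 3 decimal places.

0.256

Mean z̄ = (-5 + 4 + 11 + 10 + 15 + 7 + 7 + 5)/8 = 6.7500
Deviations from mean: -11.7500, -2.7500, 4.2500, 3.2500, 8.2500, 0.2500, 0.2500, -1.7500
Σ(z_t−z̄)(z_{t+1}−z̄) = (32.3125) + (-11.6875) + (13.8125) + (26.8125) + (2.0625) + (0.0625) + (-0.4375) = 62.9375
Denominator Σ(z_t−z̄)² = 245.5000
r_1 = 62.9375 / 245.5000 = 0.256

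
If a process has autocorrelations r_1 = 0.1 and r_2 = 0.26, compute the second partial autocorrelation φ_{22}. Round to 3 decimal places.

0.253

φ_{22} = (r_2 − r_1²) / (1 − r_1²)
r_1² = (0.1)² = 0.01
Numerator = 0.26 − 0.0100 = 0.2500; denominator = 1 − 0.0100 = 0.9900
φ_{22} = 0.2500 / 0.9900 = 0.253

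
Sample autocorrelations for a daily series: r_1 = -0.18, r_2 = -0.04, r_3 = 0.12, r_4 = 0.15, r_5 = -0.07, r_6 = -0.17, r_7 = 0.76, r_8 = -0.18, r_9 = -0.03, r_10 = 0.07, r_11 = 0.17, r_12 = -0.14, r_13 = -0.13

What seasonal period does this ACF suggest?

The largest autocorrelation is r_7 = 0.76; the remaining lags stay at or below 0.17.
The dominant spike at lag 7 indicates a seasonal period of 7.

7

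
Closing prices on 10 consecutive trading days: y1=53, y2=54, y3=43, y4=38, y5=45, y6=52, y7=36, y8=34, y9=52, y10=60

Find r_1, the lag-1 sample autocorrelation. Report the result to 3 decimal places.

0.201

Mean ȳ = (53 + 54 + 43 + 38 + 45 + 52 + 36 + 34 + 52 + 60)/10 = 46.7000
Numerator Σ_{t=1}^{9}(y_t−ȳ)(y_{t+1}−ȳ) = 139.3100
Denominator Σ(y_t−ȳ)² = 694.1000
r_1 = 139.3100 / 694.1000 = 0.201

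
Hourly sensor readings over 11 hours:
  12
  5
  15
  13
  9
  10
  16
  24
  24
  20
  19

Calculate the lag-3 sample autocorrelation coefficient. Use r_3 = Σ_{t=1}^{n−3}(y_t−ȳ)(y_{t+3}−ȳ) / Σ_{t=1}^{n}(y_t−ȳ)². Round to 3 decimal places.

Mean ȳ = (12 + 5 + 15 + 13 + 9 + 10 + 16 + 24 + 24 + 20 + 19)/11 = 15.1818
Numerator Σ_{t=1}^{8}(y_t−ȳ)(y_{t+3}−ȳ) = 6.4463
Denominator Σ(y_t−ȳ)² = 377.6364
r_3 = 6.4463 / 377.6364 = 0.017

0.017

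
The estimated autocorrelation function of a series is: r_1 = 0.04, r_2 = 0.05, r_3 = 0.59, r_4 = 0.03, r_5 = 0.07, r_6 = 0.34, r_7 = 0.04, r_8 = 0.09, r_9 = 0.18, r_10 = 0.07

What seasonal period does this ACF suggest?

3

The largest autocorrelation is r_3 = 0.59, with weaker echoes at lags 6 (0.34) and 9 (0.18); the remaining lags stay at or below 0.09.
The dominant spike at lag 3 indicates a seasonal period of 3.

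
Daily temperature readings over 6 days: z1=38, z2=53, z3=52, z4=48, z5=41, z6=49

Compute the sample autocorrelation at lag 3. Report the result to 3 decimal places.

Mean z̄ = (38 + 53 + 52 + 48 + 41 + 49)/6 = 46.8333
Σ(z_t−z̄)(z_{t+3}−z̄) = (-10.3056) + (-35.9722) + (11.1944) = -35.0833
Denominator Σ(z_t−z̄)² = 182.8333
r_3 = -35.0833 / 182.8333 = -0.192

-0.192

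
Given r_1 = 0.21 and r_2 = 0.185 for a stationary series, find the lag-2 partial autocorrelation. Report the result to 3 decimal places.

0.147

φ_{22} = (r_2 − r_1²) / (1 − r_1²)
r_1² = (0.21)² = 0.0441
Numerator = 0.185 − 0.0441 = 0.1409; denominator = 1 − 0.0441 = 0.9559
φ_{22} = 0.1409 / 0.9559 = 0.147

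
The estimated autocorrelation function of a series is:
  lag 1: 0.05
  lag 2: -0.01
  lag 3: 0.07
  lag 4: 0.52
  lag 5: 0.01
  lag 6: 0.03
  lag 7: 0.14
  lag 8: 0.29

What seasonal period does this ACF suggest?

The largest autocorrelation is r_4 = 0.52, with a weaker echo at lag 8 (0.29); the remaining lags stay at or below 0.14.
The dominant spike at lag 4 indicates a seasonal period of 4.

4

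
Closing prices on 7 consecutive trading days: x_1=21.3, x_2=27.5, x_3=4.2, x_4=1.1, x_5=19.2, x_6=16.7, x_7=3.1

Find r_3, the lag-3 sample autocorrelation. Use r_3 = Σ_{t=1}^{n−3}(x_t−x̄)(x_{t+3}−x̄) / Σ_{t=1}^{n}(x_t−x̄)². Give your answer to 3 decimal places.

Mean x̄ = (21.3 + 27.5 + 4.2 + 1.1 + 19.2 + 16.7 + 3.1)/7 = 13.3000
Numerator Σ_{t=1}^{4}(x_t−x̄)(x_{t+3}−x̄) = 79.6800
Denominator Σ(x_t−x̄)² = 647.7000
r_3 = 79.6800 / 647.7000 = 0.123

0.123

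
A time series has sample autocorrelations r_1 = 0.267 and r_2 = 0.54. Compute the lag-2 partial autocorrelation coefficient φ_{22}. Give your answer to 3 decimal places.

0.505

φ_{22} = (r_2 − r_1²) / (1 − r_1²)
r_1² = (0.267)² = 0.071289
Numerator = 0.54 − 0.0713 = 0.4687; denominator = 1 − 0.0713 = 0.9287
φ_{22} = 0.4687 / 0.9287 = 0.505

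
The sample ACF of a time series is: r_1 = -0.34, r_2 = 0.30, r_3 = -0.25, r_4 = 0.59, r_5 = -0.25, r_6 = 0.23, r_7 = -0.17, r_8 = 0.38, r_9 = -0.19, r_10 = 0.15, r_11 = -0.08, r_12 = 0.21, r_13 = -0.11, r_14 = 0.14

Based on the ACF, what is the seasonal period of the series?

The largest autocorrelation is r_4 = 0.59, with a weaker echo at lag 8 (0.38); the remaining lags stay at or below 0.30.
The dominant spike at lag 4 indicates a seasonal period of 4.

4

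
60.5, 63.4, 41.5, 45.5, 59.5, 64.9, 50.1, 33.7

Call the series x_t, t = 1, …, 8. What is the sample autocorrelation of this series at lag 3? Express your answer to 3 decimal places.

Mean x̄ = (60.5 + 63.4 + 41.5 + 45.5 + 59.5 + 64.9 + 50.1 + 33.7)/8 = 52.3875
Numerator Σ_{t=1}^{5}(x_t−x̄)(x_{t+3}−x̄) = -230.9380
Denominator Σ(x_t−x̄)² = 914.6688
r_3 = -230.9380 / 914.6688 = -0.252

-0.252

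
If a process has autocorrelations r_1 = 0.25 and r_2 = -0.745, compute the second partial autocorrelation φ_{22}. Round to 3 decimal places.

φ_{22} = (r_2 − r_1²) / (1 − r_1²)
r_1² = (0.25)² = 0.0625
Numerator = -0.745 − 0.0625 = -0.8075; denominator = 1 − 0.0625 = 0.9375
φ_{22} = -0.8075 / 0.9375 = -0.861

-0.861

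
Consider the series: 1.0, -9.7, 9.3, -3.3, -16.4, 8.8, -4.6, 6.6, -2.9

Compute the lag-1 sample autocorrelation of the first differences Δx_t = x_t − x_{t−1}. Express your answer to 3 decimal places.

-0.651

First differences Δx: -10.7, 19.0, -12.6, -13.1, 25.2, -13.4, 11.2, -9.5
Mean of differences = -0.4875
Numerator Σ(Δx_t−Δx̄)(Δx_{t+1}−Δx̄) = -1194.2114
Denominator Σ(Δx_t−Δx̄)² = 1834.2488
r_1(Δx) = -1194.2114 / 1834.2488 = -0.651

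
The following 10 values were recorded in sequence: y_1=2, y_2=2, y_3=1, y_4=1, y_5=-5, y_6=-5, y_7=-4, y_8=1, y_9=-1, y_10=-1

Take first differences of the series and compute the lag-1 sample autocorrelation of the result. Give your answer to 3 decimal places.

-0.093

First differences Δy: 0, -1, 0, -6, 0, 1, 5, -2, 0
Mean of differences = -0.3333
Numerator Σ(Δy_t−Δȳ)(Δy_{t+1}−Δȳ) = -6.1111
Denominator Σ(Δy_t−Δȳ)² = 66.0000
r_1(Δy) = -6.1111 / 66.0000 = -0.093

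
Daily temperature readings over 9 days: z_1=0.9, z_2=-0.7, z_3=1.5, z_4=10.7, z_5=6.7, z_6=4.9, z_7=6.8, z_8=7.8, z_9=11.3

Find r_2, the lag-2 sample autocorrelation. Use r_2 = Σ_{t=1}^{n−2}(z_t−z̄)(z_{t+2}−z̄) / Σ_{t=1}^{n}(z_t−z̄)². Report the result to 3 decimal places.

Mean z̄ = (0.9 − 0.7 + 1.5 + 10.7 + 6.7 + 4.9 + 6.8 + 7.8 + 11.3)/9 = 5.5444
Σ(z_t−z̄)(z_{t+2}−z̄) = (18.7842) + (-32.1936) + (-4.6736) + (-3.3225) + (1.4509) + (-1.4536) + (7.2264) = -14.1817
Denominator Σ(z_t−z̄)² = 145.0422
r_2 = -14.1817 / 145.0422 = -0.098

-0.098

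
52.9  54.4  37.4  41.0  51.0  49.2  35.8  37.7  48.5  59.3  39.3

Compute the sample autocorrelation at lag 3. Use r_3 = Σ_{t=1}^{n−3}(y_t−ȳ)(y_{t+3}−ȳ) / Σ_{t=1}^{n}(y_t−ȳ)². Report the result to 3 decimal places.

-0.125

Mean ȳ = (52.9 + 54.4 + 37.4 + 41.0 + 51.0 + 49.2 + 35.8 + 37.7 + 48.5 + 59.3 + 39.3)/11 = 46.0455
Numerator Σ_{t=1}^{8}(y_t−ȳ)(y_{t+3}−ȳ) = -81.8807
Denominator Σ(y_t−ȳ)² = 653.3073
r_3 = -81.8807 / 653.3073 = -0.125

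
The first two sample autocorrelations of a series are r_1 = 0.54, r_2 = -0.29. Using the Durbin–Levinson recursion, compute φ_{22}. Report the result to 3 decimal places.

φ_{22} = (r_2 − r_1²) / (1 − r_1²)
r_1² = (0.54)² = 0.2916
Numerator = -0.29 − 0.2916 = -0.5816; denominator = 1 − 0.2916 = 0.7084
φ_{22} = -0.5816 / 0.7084 = -0.821

-0.821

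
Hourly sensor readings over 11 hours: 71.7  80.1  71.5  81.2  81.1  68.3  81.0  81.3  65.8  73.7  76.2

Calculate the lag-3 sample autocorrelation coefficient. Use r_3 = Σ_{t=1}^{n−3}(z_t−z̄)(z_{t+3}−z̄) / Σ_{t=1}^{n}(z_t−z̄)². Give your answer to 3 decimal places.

Mean z̄ = (71.7 + 80.1 + 71.5 + 81.2 + 81.1 + 68.3 + 81.0 + 81.3 + 65.8 + 73.7 + 76.2)/11 = 75.6273
Numerator Σ_{t=1}^{8}(z_t−z̄)(z_{t+3}−z̄) = 158.7214
Denominator Σ(z_t−z̄)² = 328.8218
r_3 = 158.7214 / 328.8218 = 0.483

0.483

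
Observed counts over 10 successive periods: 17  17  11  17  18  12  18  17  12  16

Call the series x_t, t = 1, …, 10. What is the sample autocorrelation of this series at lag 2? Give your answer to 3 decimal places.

Mean x̄ = (17 + 17 + 11 + 17 + 18 + 12 + 18 + 17 + 12 + 16)/10 = 15.5000
Numerator Σ_{t=1}^{8}(x_t−x̄)(x_{t+2}−x̄) = -28.0000
Denominator Σ(x_t−x̄)² = 66.5000
r_2 = -28.0000 / 66.5000 = -0.421

-0.421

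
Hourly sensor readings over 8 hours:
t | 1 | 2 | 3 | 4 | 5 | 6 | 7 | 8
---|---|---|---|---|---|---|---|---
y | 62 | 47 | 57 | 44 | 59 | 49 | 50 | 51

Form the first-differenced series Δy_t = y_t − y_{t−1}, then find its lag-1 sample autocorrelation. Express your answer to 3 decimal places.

First differences Δy: -15, 10, -13, 15, -10, 1, 1
Mean of differences = -1.5714
Numerator Σ(Δy_t−Δȳ)(Δy_{t+1}−Δȳ) = -631.7551
Denominator Σ(Δy_t−Δȳ)² = 803.7143
r_1(Δy) = -631.7551 / 803.7143 = -0.786

-0.786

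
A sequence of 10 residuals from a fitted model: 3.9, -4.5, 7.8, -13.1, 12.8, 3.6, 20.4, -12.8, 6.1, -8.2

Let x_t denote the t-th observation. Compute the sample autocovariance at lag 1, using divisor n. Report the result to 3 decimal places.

-62.725

Mean x̄ = (3.9 − 4.5 + 7.8 − 13.1 + 12.8 + 3.6 + 20.4 − 12.8 + 6.1 − 8.2)/10 = 1.6000
Σ_{t=1}^{9}(x_t−x̄)(x_{t+1}−x̄) = -627.2500
γ_1 = -627.2500 / 10 = -62.725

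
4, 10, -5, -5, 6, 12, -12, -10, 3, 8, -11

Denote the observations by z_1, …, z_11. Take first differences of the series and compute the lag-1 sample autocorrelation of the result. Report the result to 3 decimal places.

-0.147

First differences Δz: 6, -15, 0, 11, 6, -24, 2, 13, 5, -19
Mean of differences = -1.5000
Numerator Σ(Δz_t−Δz̄)(Δz_{t+1}−Δz̄) = -225.2500
Denominator Σ(Δz_t−Δz̄)² = 1530.5000
r_1(Δz) = -225.2500 / 1530.5000 = -0.147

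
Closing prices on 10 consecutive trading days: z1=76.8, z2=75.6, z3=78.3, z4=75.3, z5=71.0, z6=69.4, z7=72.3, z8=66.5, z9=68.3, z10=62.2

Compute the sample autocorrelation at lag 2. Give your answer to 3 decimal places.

0.404

Mean z̄ = (76.8 + 75.6 + 78.3 + 75.3 + 71.0 + 69.4 + 72.3 + 66.5 + 68.3 + 62.2)/10 = 71.5700
Numerator Σ_{t=1}^{8}(z_t−z̄)(z_{t+2}−z̄) = 94.0042
Denominator Σ(z_t−z̄)² = 232.5610
r_2 = 94.0042 / 232.5610 = 0.404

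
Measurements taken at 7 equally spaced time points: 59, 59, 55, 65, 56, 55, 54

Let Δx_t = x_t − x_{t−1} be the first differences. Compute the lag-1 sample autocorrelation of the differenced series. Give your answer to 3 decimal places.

-0.637

First differences Δx: 0, -4, 10, -9, -1, -1
Mean of differences = -0.8333
Numerator Σ(Δx_t−Δx̄)(Δx_{t+1}−Δx̄) = -124.0278
Denominator Σ(Δx_t−Δx̄)² = 194.8333
r_1(Δx) = -124.0278 / 194.8333 = -0.637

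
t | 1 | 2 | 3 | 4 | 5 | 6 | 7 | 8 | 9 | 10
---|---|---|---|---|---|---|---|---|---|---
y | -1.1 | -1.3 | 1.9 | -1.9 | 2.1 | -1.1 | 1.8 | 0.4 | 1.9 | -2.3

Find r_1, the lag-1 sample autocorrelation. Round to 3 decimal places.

-0.570

Mean ȳ = (-1.1 − 1.3 + 1.9 − 1.9 + 2.1 − 1.1 + 1.8 + 0.4 + 1.9 − 2.3)/10 = 0.0400
Numerator Σ_{t=1}^{9}(y_t−ȳ)(y_{t+1}−ȳ) = -15.9736
Denominator Σ(y_t−ȳ)² = 28.0240
r_1 = -15.9736 / 28.0240 = -0.570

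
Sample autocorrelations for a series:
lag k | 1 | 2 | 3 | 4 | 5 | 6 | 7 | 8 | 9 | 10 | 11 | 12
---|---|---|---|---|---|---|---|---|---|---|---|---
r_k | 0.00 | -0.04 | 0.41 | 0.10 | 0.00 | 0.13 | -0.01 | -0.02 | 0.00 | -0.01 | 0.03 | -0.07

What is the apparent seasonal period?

3

The largest autocorrelation is r_3 = 0.41; the remaining lags stay at or below 0.13.
The dominant spike at lag 3 indicates a seasonal period of 3.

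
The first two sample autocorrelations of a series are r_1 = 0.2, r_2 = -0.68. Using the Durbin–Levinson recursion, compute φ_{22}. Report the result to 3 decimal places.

φ_{22} = (r_2 − r_1²) / (1 − r_1²)
r_1² = (0.2)² = 0.04
Numerator = -0.68 − 0.0400 = -0.7200; denominator = 1 − 0.0400 = 0.9600
φ_{22} = -0.7200 / 0.9600 = -0.750

-0.750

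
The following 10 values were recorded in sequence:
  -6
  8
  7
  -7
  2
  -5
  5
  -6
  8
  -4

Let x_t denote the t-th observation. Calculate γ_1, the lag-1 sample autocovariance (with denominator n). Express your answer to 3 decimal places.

-20.244

Mean x̄ = (-6 + 8 + 7 − 7 + 2 − 5 + 5 − 6 + 8 − 4)/10 = 0.2000
Σ_{t=1}^{9}(x_t−x̄)(x_{t+1}−x̄) = -202.4400
γ_1 = -202.4400 / 10 = -20.244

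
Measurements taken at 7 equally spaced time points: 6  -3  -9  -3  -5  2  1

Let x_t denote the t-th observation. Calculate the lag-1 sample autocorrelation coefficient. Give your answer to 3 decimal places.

0.083

Mean x̄ = (6 − 3 − 9 − 3 − 5 + 2 + 1)/7 = -1.5714
Deviations from mean: 7.5714, -1.4286, -7.4286, -1.4286, -3.4286, 3.5714, 2.5714
Numerator Σ_{t=1}^{6}(x_t−x̄)(x_{t+1}−x̄) = 12.2449
Denominator Σ(x_t−x̄)² = 147.7143
r_1 = 12.2449 / 147.7143 = 0.083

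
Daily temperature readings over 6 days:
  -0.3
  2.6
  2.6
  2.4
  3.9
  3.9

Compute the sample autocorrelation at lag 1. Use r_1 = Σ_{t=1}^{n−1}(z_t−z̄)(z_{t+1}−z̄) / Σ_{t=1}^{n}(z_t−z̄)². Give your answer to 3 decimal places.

Mean z̄ = (-0.3 + 2.6 + 2.6 + 2.4 + 3.9 + 3.9)/6 = 2.5167
Deviations from mean: -2.8167, 0.0833, 0.0833, -0.1167, 1.3833, 1.3833
Numerator Σ_{t=1}^{5}(z_t−z̄)(z_{t+1}−z̄) = 1.5147
Denominator Σ(z_t−z̄)² = 11.7883
r_1 = 1.5147 / 11.7883 = 0.128

0.128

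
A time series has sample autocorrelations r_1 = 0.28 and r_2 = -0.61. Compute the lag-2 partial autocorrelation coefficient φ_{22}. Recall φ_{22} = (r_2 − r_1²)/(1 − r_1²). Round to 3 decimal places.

φ_{22} = (r_2 − r_1²) / (1 − r_1²)
r_1² = (0.28)² = 0.0784
Numerator = -0.61 − 0.0784 = -0.6884; denominator = 1 − 0.0784 = 0.9216
φ_{22} = -0.6884 / 0.9216 = -0.747

-0.747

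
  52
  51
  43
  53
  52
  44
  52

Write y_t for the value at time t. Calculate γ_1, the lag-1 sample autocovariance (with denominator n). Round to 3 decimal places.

Mean ȳ = (52 + 51 + 43 + 53 + 52 + 44 + 52)/7 = 49.5714
Deviations: 2.4286, 1.4286, -6.5714, 3.4286, 2.4286, -5.5714, 2.4286
Σ_{t=1}^{6}(y_t−ȳ)(y_{t+1}−ȳ) = -47.1837
γ_1 = -47.1837 / 7 = -6.741

-6.741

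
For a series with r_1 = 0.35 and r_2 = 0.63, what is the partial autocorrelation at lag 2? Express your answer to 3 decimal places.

0.578

φ_{22} = (r_2 − r_1²) / (1 − r_1²)
r_1² = (0.35)² = 0.1225
Numerator = 0.63 − 0.1225 = 0.5075; denominator = 1 − 0.1225 = 0.8775
φ_{22} = 0.5075 / 0.8775 = 0.578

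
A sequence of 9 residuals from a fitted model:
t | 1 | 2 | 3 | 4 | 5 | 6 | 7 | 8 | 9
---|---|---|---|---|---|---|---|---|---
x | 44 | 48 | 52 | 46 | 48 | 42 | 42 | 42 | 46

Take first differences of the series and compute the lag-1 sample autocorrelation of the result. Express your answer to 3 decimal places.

-0.247

First differences Δx: 4, 4, -6, 2, -6, 0, 0, 4
Mean of differences = 0.2500
Numerator Σ(Δx_t−Δx̄)(Δx_{t+1}−Δx̄) = -30.5625
Denominator Σ(Δx_t−Δx̄)² = 123.5000
r_1(Δx) = -30.5625 / 123.5000 = -0.247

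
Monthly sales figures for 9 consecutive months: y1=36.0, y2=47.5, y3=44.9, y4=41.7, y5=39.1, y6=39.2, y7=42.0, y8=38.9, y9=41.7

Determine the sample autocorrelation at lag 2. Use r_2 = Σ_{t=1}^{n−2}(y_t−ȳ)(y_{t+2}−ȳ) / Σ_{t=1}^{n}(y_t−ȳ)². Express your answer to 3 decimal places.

-0.226

Mean ȳ = (36.0 + 47.5 + 44.9 + 41.7 + 39.1 + 39.2 + 42.0 + 38.9 + 41.7)/9 = 41.2222
Σ(y_t−ȳ)(y_{t+2}−ȳ) = (-19.2062) + (2.9994) + (-7.8051) + (-0.9662) + (-1.6506) + (4.6960) + (0.3716) = -21.5610
Denominator Σ(y_t−ȳ)² = 95.2556
r_2 = -21.5610 / 95.2556 = -0.226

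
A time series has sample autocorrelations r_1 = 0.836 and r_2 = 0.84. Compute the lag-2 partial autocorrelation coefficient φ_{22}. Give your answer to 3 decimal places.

φ_{22} = (r_2 − r_1²) / (1 − r_1²)
r_1² = (0.836)² = 0.698896
Numerator = 0.84 − 0.6989 = 0.1411; denominator = 1 − 0.6989 = 0.3011
φ_{22} = 0.1411 / 0.3011 = 0.469

0.469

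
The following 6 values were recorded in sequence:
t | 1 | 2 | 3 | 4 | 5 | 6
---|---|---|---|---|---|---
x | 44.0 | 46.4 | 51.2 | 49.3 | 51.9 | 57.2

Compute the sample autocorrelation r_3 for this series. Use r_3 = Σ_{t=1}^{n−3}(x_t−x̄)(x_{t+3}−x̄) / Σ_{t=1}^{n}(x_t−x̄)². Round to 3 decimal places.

0.056

Mean x̄ = (44.0 + 46.4 + 51.2 + 49.3 + 51.9 + 57.2)/6 = 50.0000
Deviations from mean: -6.0000, -3.6000, 1.2000, -0.7000, 1.9000, 7.2000
Numerator Σ_{t=1}^{3}(x_t−x̄)(x_{t+3}−x̄) = 6.0000
Denominator Σ(x_t−x̄)² = 106.3400
r_3 = 6.0000 / 106.3400 = 0.056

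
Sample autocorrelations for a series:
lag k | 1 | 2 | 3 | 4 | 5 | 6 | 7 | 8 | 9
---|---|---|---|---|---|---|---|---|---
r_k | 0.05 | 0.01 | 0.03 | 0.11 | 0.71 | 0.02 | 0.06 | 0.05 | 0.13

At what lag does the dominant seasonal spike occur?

5

The largest autocorrelation is r_5 = 0.71; the remaining lags stay at or below 0.13.
The dominant spike at lag 5 indicates a seasonal period of 5.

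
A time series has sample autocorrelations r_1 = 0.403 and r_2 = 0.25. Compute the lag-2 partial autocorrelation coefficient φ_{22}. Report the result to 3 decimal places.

φ_{22} = (r_2 − r_1²) / (1 − r_1²)
r_1² = (0.403)² = 0.162409
Numerator = 0.25 − 0.1624 = 0.0876; denominator = 1 − 0.1624 = 0.8376
φ_{22} = 0.0876 / 0.8376 = 0.105

0.105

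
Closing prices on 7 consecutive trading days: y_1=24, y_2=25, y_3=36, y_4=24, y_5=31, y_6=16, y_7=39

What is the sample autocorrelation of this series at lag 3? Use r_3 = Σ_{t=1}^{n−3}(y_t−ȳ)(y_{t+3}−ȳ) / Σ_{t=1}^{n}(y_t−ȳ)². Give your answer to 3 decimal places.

Mean ȳ = (24 + 25 + 36 + 24 + 31 + 16 + 39)/7 = 27.8571
Deviations from mean: -3.8571, -2.8571, 8.1429, -3.8571, 3.1429, -11.8571, 11.1429
Numerator Σ_{t=1}^{4}(y_t−ȳ)(y_{t+3}−ȳ) = -133.6327
Denominator Σ(y_t−ȳ)² = 378.8571
r_3 = -133.6327 / 378.8571 = -0.353

-0.353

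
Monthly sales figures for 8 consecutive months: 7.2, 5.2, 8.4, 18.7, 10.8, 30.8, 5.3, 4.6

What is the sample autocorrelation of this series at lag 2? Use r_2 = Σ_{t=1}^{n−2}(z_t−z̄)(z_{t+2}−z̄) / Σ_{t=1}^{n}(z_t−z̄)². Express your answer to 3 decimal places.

Mean z̄ = (7.2 + 5.2 + 8.4 + 18.7 + 10.8 + 30.8 + 5.3 + 4.6)/8 = 11.3750
Deviations from mean: -4.1750, -6.1750, -2.9750, 7.3250, -0.5750, 19.4250, -6.0750, -6.7750
Σ(z_t−z̄)(z_{t+2}−z̄) = (12.4206) + (-45.2319) + (1.7106) + (142.2881) + (3.4931) + (-131.6044) = -16.9238
Denominator Σ(z_t−z̄)² = 578.5350
r_2 = -16.9238 / 578.5350 = -0.029

-0.029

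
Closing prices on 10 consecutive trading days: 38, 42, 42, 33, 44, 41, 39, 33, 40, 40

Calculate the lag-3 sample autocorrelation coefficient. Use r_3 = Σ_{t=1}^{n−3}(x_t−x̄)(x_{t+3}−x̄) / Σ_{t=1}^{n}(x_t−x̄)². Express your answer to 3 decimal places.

Mean x̄ = (38 + 42 + 42 + 33 + 44 + 41 + 39 + 33 + 40 + 40)/10 = 39.2000
Σ(x_t−x̄)(x_{t+3}−x̄) = (7.4400) + (13.4400) + (5.0400) + (1.2400) + (-29.7600) + (1.4400) + (-0.1600) = -1.3200
Denominator Σ(x_t−x̄)² = 121.6000
r_3 = -1.3200 / 121.6000 = -0.011

-0.011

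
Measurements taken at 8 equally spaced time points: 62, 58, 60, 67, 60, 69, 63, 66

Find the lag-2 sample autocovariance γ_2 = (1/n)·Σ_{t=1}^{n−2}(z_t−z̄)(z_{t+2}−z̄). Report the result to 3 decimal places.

4.184

Mean z̄ = (62 + 58 + 60 + 67 + 60 + 69 + 63 + 66)/8 = 63.1250
Deviations: -1.1250, -5.1250, -3.1250, 3.8750, -3.1250, 5.8750, -0.1250, 2.8750
Σ_{t=1}^{6}(z_t−z̄)(z_{t+2}−z̄) = 33.4688
γ_2 = 33.4688 / 8 = 4.184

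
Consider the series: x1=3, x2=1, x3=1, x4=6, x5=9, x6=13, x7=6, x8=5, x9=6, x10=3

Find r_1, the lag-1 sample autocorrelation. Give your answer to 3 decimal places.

0.490

Mean x̄ = (3 + 1 + 1 + 6 + 9 + 13 + 6 + 5 + 6 + 3)/10 = 5.3000
Numerator Σ_{t=1}^{9}(x_t−x̄)(x_{t+1}−x̄) = 59.8100
Denominator Σ(x_t−x̄)² = 122.1000
r_1 = 59.8100 / 122.1000 = 0.490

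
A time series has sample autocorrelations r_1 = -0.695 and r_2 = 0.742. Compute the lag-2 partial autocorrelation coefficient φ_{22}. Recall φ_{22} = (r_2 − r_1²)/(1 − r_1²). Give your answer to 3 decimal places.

φ_{22} = (r_2 − r_1²) / (1 − r_1²)
r_1² = (-0.695)² = 0.483025
Numerator = 0.742 − 0.4830 = 0.2590; denominator = 1 − 0.4830 = 0.5170
φ_{22} = 0.2590 / 0.5170 = 0.501

0.501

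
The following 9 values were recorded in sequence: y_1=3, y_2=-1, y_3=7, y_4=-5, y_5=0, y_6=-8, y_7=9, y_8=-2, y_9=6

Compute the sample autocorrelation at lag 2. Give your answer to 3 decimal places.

0.504

Mean ȳ = (3 − 1 + 7 − 5 + 0 − 8 + 9 − 2 + 6)/9 = 1.0000
Σ(y_t−ȳ)(y_{t+2}−ȳ) = (12.0000) + (12.0000) + (-6.0000) + (54.0000) + (-8.0000) + (27.0000) + (40.0000) = 131.0000
Denominator Σ(y_t−ȳ)² = 260.0000
r_2 = 131.0000 / 260.0000 = 0.504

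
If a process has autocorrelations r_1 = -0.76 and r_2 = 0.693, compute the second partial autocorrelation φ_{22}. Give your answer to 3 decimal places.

φ_{22} = (r_2 − r_1²) / (1 − r_1²)
r_1² = (-0.76)² = 0.5776
Numerator = 0.693 − 0.5776 = 0.1154; denominator = 1 − 0.5776 = 0.4224
φ_{22} = 0.1154 / 0.4224 = 0.273

0.273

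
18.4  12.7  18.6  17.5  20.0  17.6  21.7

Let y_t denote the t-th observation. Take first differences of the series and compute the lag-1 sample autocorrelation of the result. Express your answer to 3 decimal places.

-0.646

First differences Δy: -5.7, 5.9, -1.1, 2.5, -2.4, 4.1
Mean of differences = 0.5500
Numerator Σ(Δy_t−Δȳ)(Δy_{t+1}−Δȳ) = -61.7075
Denominator Σ(Δy_t−Δȳ)² = 95.5150
r_1(Δy) = -61.7075 / 95.5150 = -0.646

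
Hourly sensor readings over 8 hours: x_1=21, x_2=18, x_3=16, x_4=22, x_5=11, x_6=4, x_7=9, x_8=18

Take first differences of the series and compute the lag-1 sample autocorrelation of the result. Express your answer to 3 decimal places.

0.034

First differences Δx: -3, -2, 6, -11, -7, 5, 9
Mean of differences = -0.4286
Numerator Σ(Δx_t−Δx̄)(Δx_{t+1}−Δx̄) = 10.9592
Denominator Σ(Δx_t−Δx̄)² = 323.7143
r_1(Δx) = 10.9592 / 323.7143 = 0.034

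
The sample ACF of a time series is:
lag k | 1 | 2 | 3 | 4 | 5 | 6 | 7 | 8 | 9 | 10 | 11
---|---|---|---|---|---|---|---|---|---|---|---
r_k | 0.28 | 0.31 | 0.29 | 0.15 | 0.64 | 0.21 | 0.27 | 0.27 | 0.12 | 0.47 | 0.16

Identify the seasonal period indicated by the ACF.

5

The largest autocorrelation is r_5 = 0.64, with a weaker echo at lag 10 (0.47); the remaining lags stay at or below 0.31.
The dominant spike at lag 5 indicates a seasonal period of 5.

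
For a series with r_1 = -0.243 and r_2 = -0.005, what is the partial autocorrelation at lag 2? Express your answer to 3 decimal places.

-0.068

φ_{22} = (r_2 − r_1²) / (1 − r_1²)
r_1² = (-0.243)² = 0.059049
Numerator = -0.005 − 0.0590 = -0.0640; denominator = 1 − 0.0590 = 0.9410
φ_{22} = -0.0640 / 0.9410 = -0.068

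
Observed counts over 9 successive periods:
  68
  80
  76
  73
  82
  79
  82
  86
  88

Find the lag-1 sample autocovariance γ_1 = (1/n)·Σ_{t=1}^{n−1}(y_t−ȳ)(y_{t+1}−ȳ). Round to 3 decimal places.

Mean ȳ = (68 + 80 + 76 + 73 + 82 + 79 + 82 + 86 + 88)/9 = 79.3333
Σ_{t=1}^{8}(y_t−ȳ)(y_{t+1}−ȳ) = 68.2222
γ_1 = 68.2222 / 9 = 7.580

7.580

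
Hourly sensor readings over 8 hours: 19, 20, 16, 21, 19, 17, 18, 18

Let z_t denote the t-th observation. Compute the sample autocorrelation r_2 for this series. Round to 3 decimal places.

Mean z̄ = (19 + 20 + 16 + 21 + 19 + 17 + 18 + 18)/8 = 18.5000
Deviations from mean: 0.5000, 1.5000, -2.5000, 2.5000, 0.5000, -1.5000, -0.5000, -0.5000
Numerator Σ_{t=1}^{6}(z_t−z̄)(z_{t+2}−z̄) = -2.0000
Denominator Σ(z_t−z̄)² = 18.0000
r_2 = -2.0000 / 18.0000 = -0.111

-0.111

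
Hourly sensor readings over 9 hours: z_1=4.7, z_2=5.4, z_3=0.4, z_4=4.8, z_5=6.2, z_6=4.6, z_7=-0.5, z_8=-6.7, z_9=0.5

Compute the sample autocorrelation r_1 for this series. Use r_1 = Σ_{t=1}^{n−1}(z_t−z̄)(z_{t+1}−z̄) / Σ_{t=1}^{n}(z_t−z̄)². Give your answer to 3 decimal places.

0.365

Mean z̄ = (4.7 + 5.4 + 0.4 + 4.8 + 6.2 + 4.6 − 0.5 − 6.7 + 0.5)/9 = 2.1556
Numerator Σ_{t=1}^{8}(z_t−z̄)(z_{t+1}−z̄) = 50.1847
Denominator Σ(z_t−z̄)² = 137.6222
r_1 = 50.1847 / 137.6222 = 0.365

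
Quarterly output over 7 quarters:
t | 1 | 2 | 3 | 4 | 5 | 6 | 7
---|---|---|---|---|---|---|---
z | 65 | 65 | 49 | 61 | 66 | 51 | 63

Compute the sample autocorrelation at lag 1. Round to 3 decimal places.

Mean z̄ = (65 + 65 + 49 + 61 + 66 + 51 + 63)/7 = 60.0000
Deviations from mean: 5.0000, 5.0000, -11.0000, 1.0000, 6.0000, -9.0000, 3.0000
Σ(z_t−z̄)(z_{t+1}−z̄) = (25.0000) + (-55.0000) + (-11.0000) + (6.0000) + (-54.0000) + (-27.0000) = -116.0000
Denominator Σ(z_t−z̄)² = 298.0000
r_1 = -116.0000 / 298.0000 = -0.389

-0.389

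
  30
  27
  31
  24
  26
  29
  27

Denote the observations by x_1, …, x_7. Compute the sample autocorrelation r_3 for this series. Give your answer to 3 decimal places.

Mean x̄ = (30 + 27 + 31 + 24 + 26 + 29 + 27)/7 = 27.7143
Deviations from mean: 2.2857, -0.7143, 3.2857, -3.7143, -1.7143, 1.2857, -0.7143
Σ(x_t−x̄)(x_{t+3}−x̄) = (-8.4898) + (1.2245) + (4.2245) + (2.6531) = -0.3878
Denominator Σ(x_t−x̄)² = 35.4286
r_3 = -0.3878 / 35.4286 = -0.011

-0.011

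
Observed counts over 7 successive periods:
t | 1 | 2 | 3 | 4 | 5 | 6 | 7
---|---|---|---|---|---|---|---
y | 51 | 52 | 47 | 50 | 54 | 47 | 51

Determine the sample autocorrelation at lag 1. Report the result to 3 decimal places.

-0.484

Mean ȳ = (51 + 52 + 47 + 50 + 54 + 47 + 51)/7 = 50.2857
Σ(y_t−ȳ)(y_{t+1}−ȳ) = (1.2245) + (-5.6327) + (0.9388) + (-1.0612) + (-12.2041) + (-2.3469) = -19.0816
Denominator Σ(y_t−ȳ)² = 39.4286
r_1 = -19.0816 / 39.4286 = -0.484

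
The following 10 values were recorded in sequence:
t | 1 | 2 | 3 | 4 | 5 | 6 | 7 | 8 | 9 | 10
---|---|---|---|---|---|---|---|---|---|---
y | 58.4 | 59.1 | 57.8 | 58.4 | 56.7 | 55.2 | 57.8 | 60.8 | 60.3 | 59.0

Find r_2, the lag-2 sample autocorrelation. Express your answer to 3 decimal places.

Mean ȳ = (58.4 + 59.1 + 57.8 + 58.4 + 56.7 + 55.2 + 57.8 + 60.8 + 60.3 + 59.0)/10 = 58.3500
Numerator Σ_{t=1}^{8}(y_t−ȳ)(y_{t+2}−ȳ) = -5.5300
Denominator Σ(y_t−ȳ)² = 24.0450
r_2 = -5.5300 / 24.0450 = -0.230

-0.230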